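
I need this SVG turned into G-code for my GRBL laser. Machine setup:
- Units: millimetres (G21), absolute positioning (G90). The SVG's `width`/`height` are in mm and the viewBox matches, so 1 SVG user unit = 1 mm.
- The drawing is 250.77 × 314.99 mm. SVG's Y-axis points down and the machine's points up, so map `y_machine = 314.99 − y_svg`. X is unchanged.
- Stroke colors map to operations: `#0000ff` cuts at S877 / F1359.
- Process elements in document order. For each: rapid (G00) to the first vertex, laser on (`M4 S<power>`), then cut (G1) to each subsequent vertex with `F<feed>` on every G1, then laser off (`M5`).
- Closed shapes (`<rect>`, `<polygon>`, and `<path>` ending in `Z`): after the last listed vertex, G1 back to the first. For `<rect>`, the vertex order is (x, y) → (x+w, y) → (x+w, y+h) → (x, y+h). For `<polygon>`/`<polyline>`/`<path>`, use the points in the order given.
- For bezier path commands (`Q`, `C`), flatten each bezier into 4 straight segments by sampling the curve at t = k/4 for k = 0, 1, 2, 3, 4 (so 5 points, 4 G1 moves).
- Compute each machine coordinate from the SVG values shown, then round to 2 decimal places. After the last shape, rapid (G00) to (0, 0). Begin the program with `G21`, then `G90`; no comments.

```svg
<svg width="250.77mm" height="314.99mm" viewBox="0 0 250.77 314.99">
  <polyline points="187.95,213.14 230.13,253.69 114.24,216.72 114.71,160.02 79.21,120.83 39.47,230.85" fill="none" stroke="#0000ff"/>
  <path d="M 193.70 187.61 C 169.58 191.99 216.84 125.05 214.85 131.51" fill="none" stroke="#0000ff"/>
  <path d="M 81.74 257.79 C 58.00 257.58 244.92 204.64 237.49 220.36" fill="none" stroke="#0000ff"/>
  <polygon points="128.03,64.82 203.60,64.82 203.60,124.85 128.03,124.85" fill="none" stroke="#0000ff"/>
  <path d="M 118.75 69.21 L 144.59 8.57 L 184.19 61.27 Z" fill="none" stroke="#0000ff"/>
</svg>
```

G21
G90
G00 X187.95 Y101.85
M4 S877
G1 X230.13 Y61.30 F1359
G1 X114.24 Y98.27 F1359
G1 X114.71 Y154.97 F1359
G1 X79.21 Y194.16 F1359
G1 X39.47 Y84.14 F1359
M5
G00 X193.70 Y127.38
M4 S877
G1 X187.11 Y135.21 F1359
G1 X195.98 Y156.21 F1359
G1 X208.99 Y176.82 F1359
G1 X214.85 Y183.48 F1359
M5
G00 X81.74 Y57.20
M4 S877
G1 X97.11 Y65.35 F1359
G1 X153.50 Y81.89 F1359
G1 X212.95 Y95.44 F1359
G1 X237.49 Y94.63 F1359
M5
G00 X128.03 Y250.17
M4 S877
G1 X203.60 Y250.17 F1359
G1 X203.60 Y190.14 F1359
G1 X128.03 Y190.14 F1359
G1 X128.03 Y250.17 F1359
M5
G00 X118.75 Y245.78
M4 S877
G1 X144.59 Y306.42 F1359
G1 X184.19 Y253.72 F1359
G1 X118.75 Y245.78 F1359
M5
G00 X0.00 Y0.00

Since the viewBox matches the mm dimensions, user units are millimetres directly. The only transform is the Y-flip y_m = 314.99 − y_svg.

Shape 1 is a open polyline drawn with `<polyline>`. Its stroke #0000ff means cut at S877, F1359. After flipping Y the toolpath is (187.95,101.85) → (230.13,61.30) → (114.24,98.27) → (114.71,154.97) → (79.21,194.16) → (39.47,84.14).

Shape 2 is a cubic bezier drawn with `<path>`. Its stroke #0000ff means cut at S877, F1359. After flipping Y the toolpath is (193.70,127.38) → (187.11,135.21) → (195.98,156.21) → (208.99,176.82) → (214.85,183.48).

Shape 3 is a cubic bezier drawn with `<path>`. Its stroke #0000ff means cut at S877, F1359. After flipping Y the toolpath is (81.74,57.20) → (97.11,65.35) → (153.50,81.89) → (212.95,95.44) → (237.49,94.63).

Shape 4 is a rectangle drawn with `<polygon>`. Its stroke #0000ff means cut at S877, F1359. After flipping Y the toolpath is (128.03,250.17) → (203.60,250.17) → (203.60,190.14) → (128.03,190.14) → (128.03,250.17), returning to the start.

Shape 5 is a regular polygon drawn with `<path>`. Its stroke #0000ff means cut at S877, F1359. After flipping Y the toolpath is (118.75,245.78) → (144.59,306.42) → (184.19,253.72) → (118.75,245.78), returning to the start.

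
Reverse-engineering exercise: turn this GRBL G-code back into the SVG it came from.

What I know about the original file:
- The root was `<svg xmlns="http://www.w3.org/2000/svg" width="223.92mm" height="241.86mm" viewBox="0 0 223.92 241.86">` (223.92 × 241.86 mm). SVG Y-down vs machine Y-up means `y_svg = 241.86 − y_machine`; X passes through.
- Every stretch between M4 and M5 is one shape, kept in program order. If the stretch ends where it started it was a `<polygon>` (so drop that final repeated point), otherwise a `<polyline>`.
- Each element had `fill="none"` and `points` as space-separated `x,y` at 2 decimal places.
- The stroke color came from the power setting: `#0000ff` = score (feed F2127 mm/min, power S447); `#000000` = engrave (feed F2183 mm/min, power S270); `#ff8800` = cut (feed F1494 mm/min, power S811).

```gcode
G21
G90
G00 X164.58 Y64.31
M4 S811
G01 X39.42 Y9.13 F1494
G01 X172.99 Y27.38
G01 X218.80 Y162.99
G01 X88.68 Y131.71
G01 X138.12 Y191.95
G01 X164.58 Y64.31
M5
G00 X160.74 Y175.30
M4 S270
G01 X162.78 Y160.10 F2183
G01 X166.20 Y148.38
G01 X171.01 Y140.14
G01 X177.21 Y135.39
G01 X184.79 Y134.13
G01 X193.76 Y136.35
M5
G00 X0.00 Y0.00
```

Machine Y-up, SVG Y-down with viewBox height 241.86, so y_svg = 241.86 − y_machine; X carries over.

Run 1: power S811 maps to stroke `#ff8800` (cut). The run returns to its start, so emit a `<polygon>` with points (Y-flipped): 164.58,177.55 39.42,232.73 172.99,214.48 218.80,78.87 88.68,110.15 138.12,49.91.

Run 2: the run's S270 means `#000000` (engrave). The run is open, so emit a `<polyline>` with points (Y-flipped): 160.74,66.56 162.78,81.76 166.20,93.48 171.01,101.72 177.21,106.47 184.79,107.73 193.76,105.51.

<svg xmlns="http://www.w3.org/2000/svg" width="223.92mm" height="241.86mm" viewBox="0 0 223.92 241.86">
  <polygon points="164.58,177.55 39.42,232.73 172.99,214.48 218.80,78.87 88.68,110.15 138.12,49.91" fill="none" stroke="#ff8800"/>
  <polyline points="160.74,66.56 162.78,81.76 166.20,93.48 171.01,101.72 177.21,106.47 184.79,107.73 193.76,105.51" fill="none" stroke="#000000"/>
</svg>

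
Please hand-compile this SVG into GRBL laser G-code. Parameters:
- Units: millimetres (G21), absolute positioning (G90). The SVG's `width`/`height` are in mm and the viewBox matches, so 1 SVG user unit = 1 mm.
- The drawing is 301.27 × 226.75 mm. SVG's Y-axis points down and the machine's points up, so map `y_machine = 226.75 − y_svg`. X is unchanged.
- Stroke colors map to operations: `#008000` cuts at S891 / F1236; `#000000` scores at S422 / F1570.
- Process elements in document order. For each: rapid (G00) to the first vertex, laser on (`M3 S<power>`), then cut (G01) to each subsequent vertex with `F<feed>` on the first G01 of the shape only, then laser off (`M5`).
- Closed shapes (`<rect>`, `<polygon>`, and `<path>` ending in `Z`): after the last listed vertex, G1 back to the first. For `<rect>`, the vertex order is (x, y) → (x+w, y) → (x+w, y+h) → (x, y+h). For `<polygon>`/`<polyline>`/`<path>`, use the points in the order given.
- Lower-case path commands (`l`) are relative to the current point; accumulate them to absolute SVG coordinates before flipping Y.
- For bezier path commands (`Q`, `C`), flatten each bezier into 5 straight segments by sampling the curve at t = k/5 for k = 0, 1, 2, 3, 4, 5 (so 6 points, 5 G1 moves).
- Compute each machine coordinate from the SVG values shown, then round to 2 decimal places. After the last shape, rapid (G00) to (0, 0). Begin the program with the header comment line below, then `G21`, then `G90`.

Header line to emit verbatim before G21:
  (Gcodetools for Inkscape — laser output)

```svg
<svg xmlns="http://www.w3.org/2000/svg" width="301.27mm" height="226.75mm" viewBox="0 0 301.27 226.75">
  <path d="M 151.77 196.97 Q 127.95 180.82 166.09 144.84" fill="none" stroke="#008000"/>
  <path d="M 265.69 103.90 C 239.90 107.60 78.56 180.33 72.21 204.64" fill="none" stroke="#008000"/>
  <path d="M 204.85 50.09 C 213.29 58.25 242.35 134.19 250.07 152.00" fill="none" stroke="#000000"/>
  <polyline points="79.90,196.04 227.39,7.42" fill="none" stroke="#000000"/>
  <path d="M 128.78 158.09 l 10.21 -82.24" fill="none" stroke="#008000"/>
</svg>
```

(Gcodetools for Inkscape — laser output)
G21
G90
G00 X151.77 Y29.78
M3 S891
G01 X144.72 Y37.03 F1236
G01 X142.63 Y45.87
G01 X145.49 Y56.30
G01 X153.31 Y68.31
G01 X166.09 Y81.91
M5
G00 X265.69 Y122.85
M3 S891
G01 X236.27 Y113.29 F1236
G01 X188.27 Y92.79
G01 X135.63 Y67.01
G01 X92.29 Y41.57
G01 X72.21 Y22.11
M5
G00 X204.85 Y176.66
M3 S422
G01 X212.05 Y164.64 F1570
G01 X222.19 Y142.39
G01 X233.25 Y115.97
G01 X243.21 Y91.40
G01 X250.07 Y74.75
M5
G00 X79.90 Y30.71
M3 S422
G01 X227.39 Y219.33 F1570
M5
G00 X128.78 Y68.66
M3 S891
G01 X138.99 Y150.90 F1236
M5
G00 X0.00 Y0.00

1 u = 1 mm; y_m = 226.75 − y.

[1] `<path>` quadratic bezier, #008000→cut S891 F1236: (151.77,29.78) → (144.72,37.03) → (142.63,45.87) → (145.49,56.30) → (153.31,68.31) → (166.09,81.91)

[2] `<path>` cubic bezier, #008000→cut S891 F1236: (265.69,122.85) → (236.27,113.29) → (188.27,92.79) → (135.63,67.01) → (92.29,41.57) → (72.21,22.11)

[3] `<path>` cubic bezier, #000000→score S422 F1570: (204.85,176.66) → (212.05,164.64) → (222.19,142.39) → (233.25,115.97) → (243.21,91.40) → (250.07,74.75)

[4] `<polyline>` line segment, #000000→score S422 F1570: (79.90,30.71) → (227.39,219.33)

[5] `<path>` line segment, #008000→cut S891 F1236: (128.78,68.66) → (138.99,150.90)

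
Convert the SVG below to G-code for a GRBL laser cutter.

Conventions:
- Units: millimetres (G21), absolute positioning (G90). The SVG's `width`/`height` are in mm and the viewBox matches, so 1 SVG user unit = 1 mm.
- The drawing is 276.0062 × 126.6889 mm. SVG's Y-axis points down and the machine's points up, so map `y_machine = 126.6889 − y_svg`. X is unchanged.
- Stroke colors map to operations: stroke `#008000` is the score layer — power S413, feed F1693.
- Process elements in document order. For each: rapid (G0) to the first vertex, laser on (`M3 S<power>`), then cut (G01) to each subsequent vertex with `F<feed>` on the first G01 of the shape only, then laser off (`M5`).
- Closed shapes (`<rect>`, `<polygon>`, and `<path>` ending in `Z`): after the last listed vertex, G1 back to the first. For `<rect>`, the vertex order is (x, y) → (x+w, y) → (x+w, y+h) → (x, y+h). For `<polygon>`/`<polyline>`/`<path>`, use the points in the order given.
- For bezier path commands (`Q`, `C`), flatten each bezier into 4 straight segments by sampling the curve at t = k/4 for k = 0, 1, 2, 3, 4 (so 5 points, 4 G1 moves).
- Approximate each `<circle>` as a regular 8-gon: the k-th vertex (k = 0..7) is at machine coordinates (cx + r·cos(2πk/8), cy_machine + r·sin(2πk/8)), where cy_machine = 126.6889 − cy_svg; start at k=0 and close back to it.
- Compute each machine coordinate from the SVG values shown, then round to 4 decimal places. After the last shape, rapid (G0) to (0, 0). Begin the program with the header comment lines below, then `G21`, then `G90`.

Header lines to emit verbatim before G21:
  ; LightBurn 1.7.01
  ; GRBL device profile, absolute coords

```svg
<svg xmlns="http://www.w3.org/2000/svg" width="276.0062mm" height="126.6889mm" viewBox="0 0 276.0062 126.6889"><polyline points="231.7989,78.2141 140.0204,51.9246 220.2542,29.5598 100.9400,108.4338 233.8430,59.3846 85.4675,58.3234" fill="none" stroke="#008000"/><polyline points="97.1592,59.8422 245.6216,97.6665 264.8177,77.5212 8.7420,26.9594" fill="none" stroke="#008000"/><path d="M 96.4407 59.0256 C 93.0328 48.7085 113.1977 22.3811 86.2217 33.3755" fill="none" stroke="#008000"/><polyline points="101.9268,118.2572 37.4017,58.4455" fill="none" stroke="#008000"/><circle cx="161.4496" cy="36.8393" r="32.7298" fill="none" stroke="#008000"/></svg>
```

; LightBurn 1.7.01
; GRBL device profile, absolute coords
G21
G90
G0 X231.7989 Y48.4748
M3 S413
G01 X140.0204 Y74.7643 F1693
G01 X220.2542 Y97.1291
G01 X100.9400 Y18.2551
G01 X233.8430 Y67.3043
G01 X85.4675 Y68.3655
M5
G0 X97.1592 Y66.8467
M3 S413
G01 X245.6216 Y29.0224 F1693
G01 X264.8177 Y49.1677
G01 X8.7420 Y99.7295
M5
G0 X96.4407 Y67.6633
M3 S413
G01 X97.1998 Y77.5697 F1693
G01 X100.1692 Y88.4802
G01 X98.7197 Y95.3947
G01 X86.2217 Y93.3134
M5
G0 X101.9268 Y8.4317
M3 S413
G01 X37.4017 Y68.2434 F1693
M5
G0 X194.1794 Y89.8496
M3 S413
G01 X184.5931 Y112.9931 F1693
G01 X161.4496 Y122.5794
G01 X138.3061 Y112.9931
G01 X128.7198 Y89.8496
G01 X138.3061 Y66.7061
G01 X161.4496 Y57.1198
G01 X184.5931 Y66.7061
G01 X194.1794 Y89.8496
M5
G0 X0.0000 Y0.0000

viewBox `0 0 276.0062 126.6889` with mm width/height → 1 unit = 1 mm. Flip: y_m = 126.6889 − y_svg.

**Shape 1** — `<polyline>` open polyline, stroke `#008000` → score (S413, F1693). Machine vertices: (231.7989,48.4748) → (140.0204,74.7643) → (220.2542,97.1291) → (100.9400,18.2551) → (233.8430,67.3043) → (85.4675,68.3655). Open path.

**Shape 2** — `<polyline>` open polyline, stroke `#008000` → score (S413, F1693). Machine vertices: (97.1592,66.8467) → (245.6216,29.0224) → (264.8177,49.1677) → (8.7420,99.7295). Open path.

**Shape 3** — `<path>` cubic bezier, stroke `#008000` → score (S413, F1693). Control points (SVG): P0=(96.4407,59.0256), P1=(93.0328,48.7085), P2=(113.1977,22.3811), P3=(86.2217,33.3755); sampled at t=k/4. Machine vertices: (96.4407,67.6633) → (97.1998,77.5697) → (100.1692,88.4802) → (98.7197,95.3947) → (86.2217,93.3134). Open path.

**Shape 4** — `<polyline>` line segment, stroke `#008000` → score (S413, F1693). Machine vertices: (101.9268,8.4317) → (37.4017,68.2434). Open path.

**Shape 5** — `<circle>` circle, stroke `#008000` → score (S413, F1693). Machine vertices: (194.1794,89.8496) → (184.5931,112.9931) → (161.4496,122.5794) → (138.3061,112.9931) → (128.7198,89.8496) → (138.3061,66.7061) → (161.4496,57.1198) → (184.5931,66.7061) → (194.1794,89.8496). Closed: final G1 returns to the first vertex.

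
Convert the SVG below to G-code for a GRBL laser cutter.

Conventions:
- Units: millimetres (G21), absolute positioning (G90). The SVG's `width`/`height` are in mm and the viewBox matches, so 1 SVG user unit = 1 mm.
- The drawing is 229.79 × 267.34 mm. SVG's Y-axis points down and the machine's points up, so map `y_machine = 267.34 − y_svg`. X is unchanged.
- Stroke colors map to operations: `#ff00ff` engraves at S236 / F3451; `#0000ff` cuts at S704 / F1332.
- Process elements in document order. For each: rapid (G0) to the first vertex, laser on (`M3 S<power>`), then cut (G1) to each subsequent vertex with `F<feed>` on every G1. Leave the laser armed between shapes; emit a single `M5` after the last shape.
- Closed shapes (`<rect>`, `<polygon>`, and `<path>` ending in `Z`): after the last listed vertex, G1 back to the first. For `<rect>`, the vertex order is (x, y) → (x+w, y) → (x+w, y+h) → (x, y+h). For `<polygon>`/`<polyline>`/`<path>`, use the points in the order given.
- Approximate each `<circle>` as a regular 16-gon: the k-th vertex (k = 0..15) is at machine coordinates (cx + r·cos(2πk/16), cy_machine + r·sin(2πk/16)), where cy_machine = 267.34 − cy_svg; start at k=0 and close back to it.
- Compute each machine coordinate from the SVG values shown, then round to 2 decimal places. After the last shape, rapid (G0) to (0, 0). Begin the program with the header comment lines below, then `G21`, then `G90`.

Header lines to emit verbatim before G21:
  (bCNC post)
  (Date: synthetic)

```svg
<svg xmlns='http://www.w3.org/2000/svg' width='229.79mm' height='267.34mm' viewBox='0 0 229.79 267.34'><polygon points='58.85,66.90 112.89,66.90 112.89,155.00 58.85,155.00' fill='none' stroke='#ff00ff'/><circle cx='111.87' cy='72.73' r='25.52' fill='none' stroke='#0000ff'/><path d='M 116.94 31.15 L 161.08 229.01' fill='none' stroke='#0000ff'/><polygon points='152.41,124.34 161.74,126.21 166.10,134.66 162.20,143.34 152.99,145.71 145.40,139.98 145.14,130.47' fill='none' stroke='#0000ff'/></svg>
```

viewBox `0 0 229.79 267.34` with mm width/height → 1 unit = 1 mm. Flip: y_m = 267.34 − y_svg.

**Shape 1** — `<polygon>` rectangle, stroke `#ff00ff` → engrave (S236, F3451). Machine vertices: (58.85,200.44) → (112.89,200.44) → (112.89,112.34) → (58.85,112.34) → (58.85,200.44). Closed: final G1 returns to the first vertex.

**Shape 2** — `<circle>` circle, stroke `#0000ff` → cut (S704, F1332). Machine vertices: (137.39,194.61) → (135.45,204.38) → (129.92,212.66) → (121.64,218.19) → (111.87,220.13) → (102.10,218.19) → (93.82,212.66) → (88.29,204.38) → (86.35,194.61) → (88.29,184.84) → (93.82,176.56) → (102.10,171.03) → (111.87,169.09) → (121.64,171.03) → (129.92,176.56) → (135.45,184.84) → (137.39,194.61). Closed: final G1 returns to the first vertex.

**Shape 3** — `<path>` line segment, stroke `#0000ff` → cut (S704, F1332). Machine vertices: (116.94,236.19) → (161.08,38.33). Open path.

**Shape 4** — `<polygon>` regular polygon, stroke `#0000ff` → cut (S704, F1332). Machine vertices: (152.41,143.00) → (161.74,141.13) → (166.10,132.68) → (162.20,124.00) → (152.99,121.63) → (145.40,127.36) → (145.14,136.87) → (152.41,143.00). Closed: final G1 returns to the first vertex.

(bCNC post)
(Date: synthetic)
G21
G90
G0 X58.85 Y200.44
M3 S236
G1 X112.89 Y200.44 F3451
G1 X112.89 Y112.34 F3451
G1 X58.85 Y112.34 F3451
G1 X58.85 Y200.44 F3451
G0 X137.39 Y194.61
M3 S704
G1 X135.45 Y204.38 F1332
G1 X129.92 Y212.66 F1332
G1 X121.64 Y218.19 F1332
G1 X111.87 Y220.13 F1332
G1 X102.10 Y218.19 F1332
G1 X93.82 Y212.66 F1332
G1 X88.29 Y204.38 F1332
G1 X86.35 Y194.61 F1332
G1 X88.29 Y184.84 F1332
G1 X93.82 Y176.56 F1332
G1 X102.10 Y171.03 F1332
G1 X111.87 Y169.09 F1332
G1 X121.64 Y171.03 F1332
G1 X129.92 Y176.56 F1332
G1 X135.45 Y184.84 F1332
G1 X137.39 Y194.61 F1332
G0 X116.94 Y236.19
M3 S704
G1 X161.08 Y38.33 F1332
G0 X152.41 Y143.00
M3 S704
G1 X161.74 Y141.13 F1332
G1 X166.10 Y132.68 F1332
G1 X162.20 Y124.00 F1332
G1 X152.99 Y121.63 F1332
G1 X145.40 Y127.36 F1332
G1 X145.14 Y136.87 F1332
G1 X152.41 Y143.00 F1332
M5
G0 X0.00 Y0.00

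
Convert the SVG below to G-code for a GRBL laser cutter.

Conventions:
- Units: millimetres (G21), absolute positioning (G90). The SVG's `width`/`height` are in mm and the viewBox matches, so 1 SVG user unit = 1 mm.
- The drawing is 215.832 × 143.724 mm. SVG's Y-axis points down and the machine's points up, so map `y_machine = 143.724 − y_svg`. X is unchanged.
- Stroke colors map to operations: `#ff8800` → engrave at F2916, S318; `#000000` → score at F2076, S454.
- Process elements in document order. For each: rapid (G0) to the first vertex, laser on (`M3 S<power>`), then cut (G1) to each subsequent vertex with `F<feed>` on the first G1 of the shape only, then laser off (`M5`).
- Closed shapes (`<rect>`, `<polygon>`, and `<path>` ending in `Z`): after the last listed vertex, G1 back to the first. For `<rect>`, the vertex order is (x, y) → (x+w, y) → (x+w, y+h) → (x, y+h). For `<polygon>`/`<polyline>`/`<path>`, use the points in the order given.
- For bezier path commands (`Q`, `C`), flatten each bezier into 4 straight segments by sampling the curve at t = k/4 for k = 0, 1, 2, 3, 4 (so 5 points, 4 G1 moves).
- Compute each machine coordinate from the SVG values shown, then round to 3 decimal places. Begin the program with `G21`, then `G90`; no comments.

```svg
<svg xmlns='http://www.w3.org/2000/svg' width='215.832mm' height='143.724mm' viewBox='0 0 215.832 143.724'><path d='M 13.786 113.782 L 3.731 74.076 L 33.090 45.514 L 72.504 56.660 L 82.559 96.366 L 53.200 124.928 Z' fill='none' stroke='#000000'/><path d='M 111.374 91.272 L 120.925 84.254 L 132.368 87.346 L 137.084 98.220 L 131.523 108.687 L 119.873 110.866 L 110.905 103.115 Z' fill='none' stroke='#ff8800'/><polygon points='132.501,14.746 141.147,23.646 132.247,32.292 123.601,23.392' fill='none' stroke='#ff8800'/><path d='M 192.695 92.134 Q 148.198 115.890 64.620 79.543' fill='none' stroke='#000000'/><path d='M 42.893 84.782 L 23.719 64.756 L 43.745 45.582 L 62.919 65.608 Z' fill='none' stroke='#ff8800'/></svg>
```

G21
G90
G0 X13.786 Y29.942
M3 S454
G1 X3.731 Y69.648 F2076
G1 X33.090 Y98.210
G1 X72.504 Y87.064
G1 X82.559 Y47.358
G1 X53.200 Y18.796
G1 X13.786 Y29.942
M5
G0 X111.374 Y52.452
M3 S318
G1 X120.925 Y59.470 F2916
G1 X132.368 Y56.378
G1 X137.084 Y45.504
G1 X131.523 Y35.037
G1 X119.873 Y32.858
G1 X110.905 Y40.609
G1 X111.374 Y52.452
M5
G0 X132.501 Y128.978
M3 S318
G1 X141.147 Y120.078 F2916
G1 X132.247 Y111.432
G1 X123.601 Y120.332
G1 X132.501 Y128.978
M5
G0 X192.695 Y51.590
M3 S454
G1 X168.004 Y43.468 F2076
G1 X138.428 Y42.860
G1 X103.966 Y49.764
G1 X64.620 Y64.181
M5
G0 X42.893 Y58.942
M3 S318
G1 X23.719 Y78.968 F2916
G1 X43.745 Y98.142
G1 X62.919 Y78.116
G1 X42.893 Y58.942
M5

Since the viewBox matches the mm dimensions, user units are millimetres directly. The only transform is the Y-flip y_m = 143.724 − y_svg.

Shape 1 is a regular polygon drawn with `<path>`. Its stroke #000000 means score at S454, F2076. After flipping Y the toolpath is (13.786,29.942) → (3.731,69.648) → (33.090,98.210) → (72.504,87.064) → (82.559,47.358) → (53.200,18.796) → (13.786,29.942), returning to the start.

Shape 2 is a regular polygon drawn with `<path>`. Its stroke #ff8800 means engrave at S318, F2916. After flipping Y the toolpath is (111.374,52.452) → (120.925,59.470) → (132.368,56.378) → (137.084,45.504) → (131.523,35.037) → (119.873,32.858) → (110.905,40.609) → (111.374,52.452), returning to the start.

Shape 3 is a regular polygon drawn with `<polygon>`. Its stroke #ff8800 means engrave at S318, F2916. After flipping Y the toolpath is (132.501,128.978) → (141.147,120.078) → (132.247,111.432) → (123.601,120.332) → (132.501,128.978), returning to the start.

Shape 4 is a quadratic bezier drawn with `<path>`. Its stroke #000000 means score at S454, F2076. After flipping Y the toolpath is (192.695,51.590) → (168.004,43.468) → (138.428,42.860) → (103.966,49.764) → (64.620,64.181).

Shape 5 is a regular polygon drawn with `<path>`. Its stroke #ff8800 means engrave at S318, F2916. After flipping Y the toolpath is (42.893,58.942) → (23.719,78.968) → (43.745,98.142) → (62.919,78.116) → (42.893,58.942), returning to the start.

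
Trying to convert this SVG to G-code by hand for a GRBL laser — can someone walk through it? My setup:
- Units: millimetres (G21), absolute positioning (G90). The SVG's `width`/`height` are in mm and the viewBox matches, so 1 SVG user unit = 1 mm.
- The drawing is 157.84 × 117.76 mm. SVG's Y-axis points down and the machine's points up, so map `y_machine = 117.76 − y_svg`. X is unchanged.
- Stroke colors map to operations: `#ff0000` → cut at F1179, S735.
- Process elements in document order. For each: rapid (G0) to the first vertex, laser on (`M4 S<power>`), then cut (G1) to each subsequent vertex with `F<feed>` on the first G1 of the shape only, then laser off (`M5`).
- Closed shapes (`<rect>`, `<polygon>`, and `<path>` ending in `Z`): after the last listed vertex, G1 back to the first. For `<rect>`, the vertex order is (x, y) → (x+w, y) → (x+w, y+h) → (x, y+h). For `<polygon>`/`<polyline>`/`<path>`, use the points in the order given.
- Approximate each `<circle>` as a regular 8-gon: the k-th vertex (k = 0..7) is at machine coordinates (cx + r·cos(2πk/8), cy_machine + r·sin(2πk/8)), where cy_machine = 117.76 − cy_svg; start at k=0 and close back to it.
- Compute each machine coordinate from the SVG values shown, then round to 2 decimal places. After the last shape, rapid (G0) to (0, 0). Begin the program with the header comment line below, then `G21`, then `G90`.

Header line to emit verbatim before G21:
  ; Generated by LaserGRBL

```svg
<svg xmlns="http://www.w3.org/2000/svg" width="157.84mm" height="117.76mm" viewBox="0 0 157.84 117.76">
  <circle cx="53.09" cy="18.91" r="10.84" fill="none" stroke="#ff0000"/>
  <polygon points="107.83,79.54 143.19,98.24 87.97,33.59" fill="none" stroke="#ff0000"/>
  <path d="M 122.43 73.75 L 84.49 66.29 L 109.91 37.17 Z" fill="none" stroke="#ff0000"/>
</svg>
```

; Generated by LaserGRBL
G21
G90
G0 X63.93 Y98.85
M4 S735
G1 X60.76 Y106.52 F1179
G1 X53.09 Y109.69
G1 X45.42 Y106.52
G1 X42.25 Y98.85
G1 X45.42 Y91.18
G1 X53.09 Y88.01
G1 X60.76 Y91.18
G1 X63.93 Y98.85
M5
G0 X107.83 Y38.22
M4 S735
G1 X143.19 Y19.52 F1179
G1 X87.97 Y84.17
G1 X107.83 Y38.22
M5
G0 X122.43 Y44.01
M4 S735
G1 X84.49 Y51.47 F1179
G1 X109.91 Y80.59
G1 X122.43 Y44.01
M5
G0 X0.00 Y0.00

Since the viewBox matches the mm dimensions, user units are millimetres directly. The only transform is the Y-flip y_m = 117.76 − y_svg.

Shape 1 is a circle drawn with `<circle>`. Its stroke #ff0000 means cut at S735, F1179. After flipping Y the toolpath is (63.93,98.85) → (60.76,106.52) → (53.09,109.69) → (45.42,106.52) → (42.25,98.85) → (45.42,91.18) → (53.09,88.01) → (60.76,91.18) → (63.93,98.85), returning to the start.

Shape 2 is a closed polygon drawn with `<polygon>`. Its stroke #ff0000 means cut at S735, F1179. After flipping Y the toolpath is (107.83,38.22) → (143.19,19.52) → (87.97,84.17) → (107.83,38.22), returning to the start.

Shape 3 is a regular polygon drawn with `<path>`. Its stroke #ff0000 means cut at S735, F1179. After flipping Y the toolpath is (122.43,44.01) → (84.49,51.47) → (109.91,80.59) → (122.43,44.01), returning to the start.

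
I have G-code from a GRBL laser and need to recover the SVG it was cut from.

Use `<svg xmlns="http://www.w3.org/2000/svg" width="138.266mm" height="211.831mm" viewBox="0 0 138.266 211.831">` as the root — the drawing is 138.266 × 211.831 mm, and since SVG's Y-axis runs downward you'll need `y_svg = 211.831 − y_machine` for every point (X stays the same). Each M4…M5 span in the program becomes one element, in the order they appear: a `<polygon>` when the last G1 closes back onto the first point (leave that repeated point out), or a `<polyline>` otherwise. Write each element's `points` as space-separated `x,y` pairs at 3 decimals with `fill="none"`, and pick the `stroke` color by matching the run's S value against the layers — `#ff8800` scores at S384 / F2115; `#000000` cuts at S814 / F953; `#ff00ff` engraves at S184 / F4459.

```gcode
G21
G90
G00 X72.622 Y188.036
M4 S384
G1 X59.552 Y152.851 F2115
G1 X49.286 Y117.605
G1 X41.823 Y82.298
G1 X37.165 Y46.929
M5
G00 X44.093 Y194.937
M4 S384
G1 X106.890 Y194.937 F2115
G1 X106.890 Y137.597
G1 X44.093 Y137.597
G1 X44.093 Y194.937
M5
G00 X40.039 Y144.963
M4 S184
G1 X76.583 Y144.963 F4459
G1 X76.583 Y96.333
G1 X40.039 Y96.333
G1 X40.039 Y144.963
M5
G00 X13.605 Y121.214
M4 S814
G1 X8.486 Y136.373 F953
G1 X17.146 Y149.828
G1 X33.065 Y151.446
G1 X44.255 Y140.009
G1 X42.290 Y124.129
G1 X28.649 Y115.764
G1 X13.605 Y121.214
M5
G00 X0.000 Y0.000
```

y_svg = 211.831 − y_m.

[1] S384→`#ff8800` (score); open run; points: 72.622,23.795 59.552,58.980 49.286,94.226 41.823,129.533 37.165,164.902

[2] S384→`#ff8800` (score); closed run; points: 44.093,16.894 106.890,16.894 106.890,74.234 44.093,74.234

[3] S184→`#ff00ff` (engrave); closed run; points: 40.039,66.868 76.583,66.868 76.583,115.498 40.039,115.498

[4] S814→`#000000` (cut); closed run; points: 13.605,90.617 8.486,75.458 17.146,62.003 33.065,60.385 44.255,71.822 42.290,87.702 28.649,96.067

<svg xmlns="http://www.w3.org/2000/svg" width="138.266mm" height="211.831mm" viewBox="0 0 138.266 211.831">
  <polyline points="72.622,23.795 59.552,58.980 49.286,94.226 41.823,129.533 37.165,164.902" fill="none" stroke="#ff8800"/>
  <polygon points="44.093,16.894 106.890,16.894 106.890,74.234 44.093,74.234" fill="none" stroke="#ff8800"/>
  <polygon points="40.039,66.868 76.583,66.868 76.583,115.498 40.039,115.498" fill="none" stroke="#ff00ff"/>
  <polygon points="13.605,90.617 8.486,75.458 17.146,62.003 33.065,60.385 44.255,71.822 42.290,87.702 28.649,96.067" fill="none" stroke="#000000"/>
</svg>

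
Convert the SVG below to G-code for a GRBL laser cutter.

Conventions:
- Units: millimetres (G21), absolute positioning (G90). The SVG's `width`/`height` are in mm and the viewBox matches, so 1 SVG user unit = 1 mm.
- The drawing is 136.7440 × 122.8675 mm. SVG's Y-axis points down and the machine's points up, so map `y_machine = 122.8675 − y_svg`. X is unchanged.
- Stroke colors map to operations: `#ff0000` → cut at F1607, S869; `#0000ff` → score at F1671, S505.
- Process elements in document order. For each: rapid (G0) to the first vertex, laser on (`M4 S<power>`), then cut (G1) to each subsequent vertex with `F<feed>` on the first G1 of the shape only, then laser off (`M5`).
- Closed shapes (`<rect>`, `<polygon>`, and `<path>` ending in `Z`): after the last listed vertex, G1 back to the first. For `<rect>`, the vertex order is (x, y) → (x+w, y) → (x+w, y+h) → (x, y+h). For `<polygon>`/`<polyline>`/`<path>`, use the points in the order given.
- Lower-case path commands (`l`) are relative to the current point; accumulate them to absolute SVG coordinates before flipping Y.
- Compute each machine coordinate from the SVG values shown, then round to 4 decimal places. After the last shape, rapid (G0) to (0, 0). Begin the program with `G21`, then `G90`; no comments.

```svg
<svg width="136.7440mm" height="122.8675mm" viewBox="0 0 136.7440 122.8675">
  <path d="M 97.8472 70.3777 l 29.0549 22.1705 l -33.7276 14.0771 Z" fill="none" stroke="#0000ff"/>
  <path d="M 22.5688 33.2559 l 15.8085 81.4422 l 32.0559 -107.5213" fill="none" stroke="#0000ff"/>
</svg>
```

Since the viewBox matches the mm dimensions, user units are millimetres directly. The only transform is the Y-flip y_m = 122.8675 − y_svg.

Shape 1 is a regular polygon drawn with `<path>`. Its stroke #0000ff means score at S505, F1671. After flipping Y the toolpath is (97.8472,52.4898) → (126.9021,30.3193) → (93.1745,16.2422) → (97.8472,52.4898), returning to the start.

Shape 2 is a open polyline drawn with `<path>`. Its stroke #0000ff means score at S505, F1671. After flipping Y the toolpath is (22.5688,89.6116) → (38.3773,8.1694) → (70.4332,115.6907).

G21
G90
G0 X97.8472 Y52.4898
M4 S505
G1 X126.9021 Y30.3193 F1671
G1 X93.1745 Y16.2422
G1 X97.8472 Y52.4898
M5
G0 X22.5688 Y89.6116
M4 S505
G1 X38.3773 Y8.1694 F1671
G1 X70.4332 Y115.6907
M5
G0 X0.0000 Y0.0000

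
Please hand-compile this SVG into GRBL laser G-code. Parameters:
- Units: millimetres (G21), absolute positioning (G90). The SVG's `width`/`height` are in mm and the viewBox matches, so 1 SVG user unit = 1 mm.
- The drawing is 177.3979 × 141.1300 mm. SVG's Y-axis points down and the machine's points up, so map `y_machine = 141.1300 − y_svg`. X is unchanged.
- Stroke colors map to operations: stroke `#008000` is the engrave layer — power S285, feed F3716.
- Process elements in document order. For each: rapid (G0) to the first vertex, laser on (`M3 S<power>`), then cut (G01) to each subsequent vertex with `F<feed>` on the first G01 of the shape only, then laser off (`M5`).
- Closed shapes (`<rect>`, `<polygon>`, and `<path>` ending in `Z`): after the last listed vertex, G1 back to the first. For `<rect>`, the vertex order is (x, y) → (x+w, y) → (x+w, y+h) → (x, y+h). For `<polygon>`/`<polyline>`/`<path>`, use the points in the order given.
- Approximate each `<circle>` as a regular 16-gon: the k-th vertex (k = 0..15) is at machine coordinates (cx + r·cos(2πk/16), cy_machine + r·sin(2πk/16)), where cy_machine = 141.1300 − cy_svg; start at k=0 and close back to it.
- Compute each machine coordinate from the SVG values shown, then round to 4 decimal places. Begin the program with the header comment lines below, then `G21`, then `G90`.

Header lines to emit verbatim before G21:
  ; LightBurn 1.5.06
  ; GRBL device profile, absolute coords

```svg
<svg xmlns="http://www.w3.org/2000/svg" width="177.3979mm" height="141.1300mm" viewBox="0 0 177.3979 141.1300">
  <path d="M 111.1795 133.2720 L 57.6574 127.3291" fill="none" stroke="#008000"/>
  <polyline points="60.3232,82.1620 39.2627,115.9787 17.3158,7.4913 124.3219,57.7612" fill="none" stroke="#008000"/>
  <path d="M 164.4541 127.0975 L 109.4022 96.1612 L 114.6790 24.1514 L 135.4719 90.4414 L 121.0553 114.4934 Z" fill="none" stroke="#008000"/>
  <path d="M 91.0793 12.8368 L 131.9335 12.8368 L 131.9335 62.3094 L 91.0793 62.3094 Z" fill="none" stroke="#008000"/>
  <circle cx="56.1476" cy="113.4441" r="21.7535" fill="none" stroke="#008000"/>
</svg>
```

Since the viewBox matches the mm dimensions, user units are millimetres directly. The only transform is the Y-flip y_m = 141.1300 − y_svg.

Shape 1 is a line segment drawn with `<path>`. Its stroke #008000 means engrave at S285, F3716. After flipping Y the toolpath is (111.1795,7.8580) → (57.6574,13.8009).

Shape 2 is a open polyline drawn with `<polyline>`. Its stroke #008000 means engrave at S285, F3716. After flipping Y the toolpath is (60.3232,58.9680) → (39.2627,25.1513) → (17.3158,133.6387) → (124.3219,83.3688).

Shape 3 is a closed polygon drawn with `<path>`. Its stroke #008000 means engrave at S285, F3716. After flipping Y the toolpath is (164.4541,14.0325) → (109.4022,44.9688) → (114.6790,116.9786) → (135.4719,50.6886) → (121.0553,26.6366) → (164.4541,14.0325), returning to the start.

Shape 4 is a rectangle drawn with `<path>`. Its stroke #008000 means engrave at S285, F3716. After flipping Y the toolpath is (91.0793,128.2932) → (131.9335,128.2932) → (131.9335,78.8206) → (91.0793,78.8206) → (91.0793,128.2932), returning to the start.

Shape 5 is a circle drawn with `<circle>`. Its stroke #008000 means engrave at S285, F3716. After flipping Y the toolpath is (77.9011,27.6859) → (76.2452,36.0106) → (71.5296,43.0679) → (64.4723,47.7835) → (56.1476,49.4394) → (47.8229,47.7835) → (40.7656,43.0679) → (36.0500,36.0106) → (34.3941,27.6859) → (36.0500,19.3612) → (40.7656,12.3039) → (47.8229,7.5883) → (56.1476,5.9324) → (64.4723,7.5883) → (71.5296,12.3039) → (76.2452,19.3612) → (77.9011,27.6859), returning to the start.

; LightBurn 1.5.06
; GRBL device profile, absolute coords
G21
G90
G0 X111.1795 Y7.8580
M3 S285
G01 X57.6574 Y13.8009 F3716
M5
G0 X60.3232 Y58.9680
M3 S285
G01 X39.2627 Y25.1513 F3716
G01 X17.3158 Y133.6387
G01 X124.3219 Y83.3688
M5
G0 X164.4541 Y14.0325
M3 S285
G01 X109.4022 Y44.9688 F3716
G01 X114.6790 Y116.9786
G01 X135.4719 Y50.6886
G01 X121.0553 Y26.6366
G01 X164.4541 Y14.0325
M5
G0 X91.0793 Y128.2932
M3 S285
G01 X131.9335 Y128.2932 F3716
G01 X131.9335 Y78.8206
G01 X91.0793 Y78.8206
G01 X91.0793 Y128.2932
M5
G0 X77.9011 Y27.6859
M3 S285
G01 X76.2452 Y36.0106 F3716
G01 X71.5296 Y43.0679
G01 X64.4723 Y47.7835
G01 X56.1476 Y49.4394
G01 X47.8229 Y47.7835
G01 X40.7656 Y43.0679
G01 X36.0500 Y36.0106
G01 X34.3941 Y27.6859
G01 X36.0500 Y19.3612
G01 X40.7656 Y12.3039
G01 X47.8229 Y7.5883
G01 X56.1476 Y5.9324
G01 X64.4723 Y7.5883
G01 X71.5296 Y12.3039
G01 X76.2452 Y19.3612
G01 X77.9011 Y27.6859
M5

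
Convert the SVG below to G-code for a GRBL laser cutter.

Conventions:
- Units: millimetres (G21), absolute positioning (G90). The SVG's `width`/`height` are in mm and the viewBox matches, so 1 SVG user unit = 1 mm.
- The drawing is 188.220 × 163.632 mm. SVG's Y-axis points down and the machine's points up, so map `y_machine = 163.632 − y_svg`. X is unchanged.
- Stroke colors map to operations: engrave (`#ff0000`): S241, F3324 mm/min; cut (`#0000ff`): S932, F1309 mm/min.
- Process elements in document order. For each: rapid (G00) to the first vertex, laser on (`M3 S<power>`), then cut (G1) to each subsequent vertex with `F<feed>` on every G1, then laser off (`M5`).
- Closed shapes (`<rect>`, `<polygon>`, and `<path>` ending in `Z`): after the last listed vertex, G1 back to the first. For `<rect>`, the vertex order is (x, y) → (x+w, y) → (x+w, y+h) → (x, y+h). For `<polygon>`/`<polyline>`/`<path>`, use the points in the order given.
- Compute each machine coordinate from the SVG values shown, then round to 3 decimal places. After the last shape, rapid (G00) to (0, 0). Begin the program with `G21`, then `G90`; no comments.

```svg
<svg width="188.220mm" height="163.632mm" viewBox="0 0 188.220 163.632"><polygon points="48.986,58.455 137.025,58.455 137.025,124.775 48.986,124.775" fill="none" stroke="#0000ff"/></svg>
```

G21
G90
G00 X48.986 Y105.177
M3 S932
G1 X137.025 Y105.177 F1309
G1 X137.025 Y38.857 F1309
G1 X48.986 Y38.857 F1309
G1 X48.986 Y105.177 F1309
M5
G00 X0.000 Y0.000

Since the viewBox matches the mm dimensions, user units are millimetres directly. The only transform is the Y-flip y_m = 163.632 − y_svg.

Shape 1 is a rectangle drawn with `<polygon>`. Its stroke #0000ff means cut at S932, F1309. After flipping Y the toolpath is (48.986,105.177) → (137.025,105.177) → (137.025,38.857) → (48.986,38.857) → (48.986,105.177), returning to the start.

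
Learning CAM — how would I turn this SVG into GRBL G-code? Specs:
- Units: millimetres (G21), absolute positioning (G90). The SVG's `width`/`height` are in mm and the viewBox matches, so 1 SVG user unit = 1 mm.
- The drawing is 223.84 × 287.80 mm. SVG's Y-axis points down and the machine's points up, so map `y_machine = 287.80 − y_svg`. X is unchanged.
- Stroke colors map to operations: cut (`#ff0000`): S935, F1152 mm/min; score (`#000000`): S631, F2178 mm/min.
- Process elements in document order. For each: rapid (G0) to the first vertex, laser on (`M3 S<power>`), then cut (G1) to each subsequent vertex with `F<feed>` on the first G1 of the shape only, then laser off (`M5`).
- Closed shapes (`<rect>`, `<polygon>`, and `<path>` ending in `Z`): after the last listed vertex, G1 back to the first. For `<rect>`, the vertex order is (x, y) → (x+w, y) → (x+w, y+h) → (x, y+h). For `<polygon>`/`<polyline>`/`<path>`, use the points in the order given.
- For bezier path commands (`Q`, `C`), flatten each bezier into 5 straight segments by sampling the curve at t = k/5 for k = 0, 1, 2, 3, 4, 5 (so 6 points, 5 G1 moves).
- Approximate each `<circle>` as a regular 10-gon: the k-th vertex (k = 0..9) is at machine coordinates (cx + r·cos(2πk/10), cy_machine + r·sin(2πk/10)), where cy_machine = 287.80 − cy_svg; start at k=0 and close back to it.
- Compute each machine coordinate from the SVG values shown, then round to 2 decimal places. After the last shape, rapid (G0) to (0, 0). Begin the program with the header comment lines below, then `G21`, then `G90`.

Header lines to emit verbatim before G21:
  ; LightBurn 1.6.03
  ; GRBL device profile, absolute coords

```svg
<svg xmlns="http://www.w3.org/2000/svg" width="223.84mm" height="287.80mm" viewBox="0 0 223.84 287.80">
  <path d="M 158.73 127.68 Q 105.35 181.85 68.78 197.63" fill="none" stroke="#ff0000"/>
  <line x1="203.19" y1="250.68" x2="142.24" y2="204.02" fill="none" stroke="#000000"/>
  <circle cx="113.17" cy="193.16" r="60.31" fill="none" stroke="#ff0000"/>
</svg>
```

viewBox `0 0 223.84 287.80` with mm width/height → 1 unit = 1 mm. Flip: y_m = 287.80 − y_svg.

**Shape 1** — `<path>` quadratic bezier, stroke `#ff0000` → cut (S935, F1152). Control points (SVG): P0=(158.73,127.68), P1=(105.35,181.85), P2=(68.78,197.63); sampled at t=k/5. Machine vertices: (158.73,160.12) → (138.05,139.99) → (118.72,122.93) → (100.73,108.94) → (84.08,98.02) → (68.78,90.17). Open path.

**Shape 2** — `<line>` line segment, stroke `#000000` → score (S631, F2178). Machine vertices: (203.19,37.12) → (142.24,83.78). Open path.

**Shape 3** — `<circle>` circle, stroke `#ff0000` → cut (S935, F1152). Machine vertices: (173.48,94.64) → (161.96,130.09) → (131.81,152.00) → (94.53,152.00) → (64.38,130.09) → (52.86,94.64) → (64.38,59.19) → (94.53,37.28) → (131.81,37.28) → (161.96,59.19) → (173.48,94.64). Closed: final G1 returns to the first vertex.

; LightBurn 1.6.03
; GRBL device profile, absolute coords
G21
G90
G0 X158.73 Y160.12
M3 S935
G1 X138.05 Y139.99 F1152
G1 X118.72 Y122.93
G1 X100.73 Y108.94
G1 X84.08 Y98.02
G1 X68.78 Y90.17
M5
G0 X203.19 Y37.12
M3 S631
G1 X142.24 Y83.78 F2178
M5
G0 X173.48 Y94.64
M3 S935
G1 X161.96 Y130.09 F1152
G1 X131.81 Y152.00
G1 X94.53 Y152.00
G1 X64.38 Y130.09
G1 X52.86 Y94.64
G1 X64.38 Y59.19
G1 X94.53 Y37.28
G1 X131.81 Y37.28
G1 X161.96 Y59.19
G1 X173.48 Y94.64
M5
G0 X0.00 Y0.00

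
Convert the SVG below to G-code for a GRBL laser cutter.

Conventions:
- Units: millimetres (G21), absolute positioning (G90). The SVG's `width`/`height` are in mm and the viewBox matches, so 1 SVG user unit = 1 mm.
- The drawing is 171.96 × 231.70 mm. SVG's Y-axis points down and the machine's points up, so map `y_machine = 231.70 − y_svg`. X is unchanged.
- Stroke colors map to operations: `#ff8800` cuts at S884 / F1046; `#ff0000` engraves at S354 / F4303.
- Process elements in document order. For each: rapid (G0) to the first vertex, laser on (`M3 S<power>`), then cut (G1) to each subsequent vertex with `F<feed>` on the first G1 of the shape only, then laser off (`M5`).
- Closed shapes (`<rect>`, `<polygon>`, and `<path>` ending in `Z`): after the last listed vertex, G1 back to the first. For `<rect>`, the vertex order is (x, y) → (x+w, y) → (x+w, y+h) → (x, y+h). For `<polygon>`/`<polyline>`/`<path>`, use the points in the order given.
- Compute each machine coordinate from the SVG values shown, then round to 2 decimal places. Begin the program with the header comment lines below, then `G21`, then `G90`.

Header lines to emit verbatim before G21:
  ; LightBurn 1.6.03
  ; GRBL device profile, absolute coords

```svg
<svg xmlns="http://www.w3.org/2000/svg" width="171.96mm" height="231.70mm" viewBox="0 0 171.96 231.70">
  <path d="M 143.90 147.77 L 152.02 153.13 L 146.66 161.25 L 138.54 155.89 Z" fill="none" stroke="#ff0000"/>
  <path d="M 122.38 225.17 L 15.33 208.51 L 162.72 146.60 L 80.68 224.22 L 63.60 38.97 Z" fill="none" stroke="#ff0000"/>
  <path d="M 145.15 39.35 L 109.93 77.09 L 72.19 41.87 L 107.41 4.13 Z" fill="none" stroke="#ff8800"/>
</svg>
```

viewBox `0 0 171.96 231.70` with mm width/height → 1 unit = 1 mm. Flip: y_m = 231.70 − y_svg.

**Shape 1** — `<path>` regular polygon, stroke `#ff0000` → engrave (S354, F4303). Machine vertices: (143.90,83.93) → (152.02,78.57) → (146.66,70.45) → (138.54,75.81) → (143.90,83.93). Closed: final G1 returns to the first vertex.

**Shape 2** — `<path>` closed polygon, stroke `#ff0000` → engrave (S354, F4303). Machine vertices: (122.38,6.53) → (15.33,23.19) → (162.72,85.10) → (80.68,7.48) → (63.60,192.73) → (122.38,6.53). Closed: final G1 returns to the first vertex.

**Shape 3** — `<path>` regular polygon, stroke `#ff8800` → cut (S884, F1046). Machine vertices: (145.15,192.35) → (109.93,154.61) → (72.19,189.83) → (107.41,227.57) → (145.15,192.35). Closed: final G1 returns to the first vertex.

; LightBurn 1.6.03
; GRBL device profile, absolute coords
G21
G90
G0 X143.90 Y83.93
M3 S354
G1 X152.02 Y78.57 F4303
G1 X146.66 Y70.45
G1 X138.54 Y75.81
G1 X143.90 Y83.93
M5
G0 X122.38 Y6.53
M3 S354
G1 X15.33 Y23.19 F4303
G1 X162.72 Y85.10
G1 X80.68 Y7.48
G1 X63.60 Y192.73
G1 X122.38 Y6.53
M5
G0 X145.15 Y192.35
M3 S884
G1 X109.93 Y154.61 F1046
G1 X72.19 Y189.83
G1 X107.41 Y227.57
G1 X145.15 Y192.35
M5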